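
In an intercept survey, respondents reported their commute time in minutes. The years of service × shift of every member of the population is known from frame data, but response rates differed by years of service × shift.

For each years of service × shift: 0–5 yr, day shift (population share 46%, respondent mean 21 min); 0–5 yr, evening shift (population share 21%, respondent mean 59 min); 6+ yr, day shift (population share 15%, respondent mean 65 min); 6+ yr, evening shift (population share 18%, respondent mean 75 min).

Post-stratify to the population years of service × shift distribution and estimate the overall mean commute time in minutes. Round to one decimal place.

Post-stratification weights by population share, not respondent share:
  0–5 yr, day shift: 0.46 × 21 = 9.66
  0–5 yr, evening shift: 0.21 × 59 = 12.39
  6+ yr, day shift: 0.15 × 65 = 9.75
  6+ yr, evening shift: 0.18 × 75 = 13.5
Post-stratified estimate = 45.3 → 45.3.

45.3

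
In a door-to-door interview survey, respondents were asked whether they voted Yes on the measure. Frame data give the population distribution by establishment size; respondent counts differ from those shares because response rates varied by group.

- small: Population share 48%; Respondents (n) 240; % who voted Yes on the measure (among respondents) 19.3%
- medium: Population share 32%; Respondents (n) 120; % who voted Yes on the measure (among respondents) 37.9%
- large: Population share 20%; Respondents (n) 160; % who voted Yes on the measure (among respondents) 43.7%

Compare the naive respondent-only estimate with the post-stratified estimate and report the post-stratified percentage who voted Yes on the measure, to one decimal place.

Naive respondent-only estimate (weights = respondent counts):
  (240/520)×19.3 + (120/520)×37.9 + (160/520)×43.7 = 31.1%
Post-stratifying to population shares instead:
  0.48×19.3 + 0.32×37.9 + 0.2×43.7 = 30.132%

30.1%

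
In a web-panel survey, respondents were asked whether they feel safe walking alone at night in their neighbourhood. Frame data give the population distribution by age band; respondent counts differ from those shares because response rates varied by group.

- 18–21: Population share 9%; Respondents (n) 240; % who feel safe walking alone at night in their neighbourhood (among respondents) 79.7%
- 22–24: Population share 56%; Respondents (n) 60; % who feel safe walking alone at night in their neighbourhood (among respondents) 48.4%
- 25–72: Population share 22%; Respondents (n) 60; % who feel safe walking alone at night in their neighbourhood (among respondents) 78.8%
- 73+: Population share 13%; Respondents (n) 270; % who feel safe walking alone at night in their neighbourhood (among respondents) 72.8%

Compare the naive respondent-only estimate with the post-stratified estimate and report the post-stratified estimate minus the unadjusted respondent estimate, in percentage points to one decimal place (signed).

-12.6 percentage points

Naive respondent-only estimate (weights = respondent counts):
  (240/630)×79.7 + (60/630)×48.4 + (60/630)×78.8 + (270/630)×72.8 = 73.6762%
Post-stratifying to population shares instead:
  0.09×79.7 + 0.56×48.4 + 0.22×78.8 + 0.13×72.8 = 61.077%
Difference = 61.077 − 73.6762 = -12.5992 pp.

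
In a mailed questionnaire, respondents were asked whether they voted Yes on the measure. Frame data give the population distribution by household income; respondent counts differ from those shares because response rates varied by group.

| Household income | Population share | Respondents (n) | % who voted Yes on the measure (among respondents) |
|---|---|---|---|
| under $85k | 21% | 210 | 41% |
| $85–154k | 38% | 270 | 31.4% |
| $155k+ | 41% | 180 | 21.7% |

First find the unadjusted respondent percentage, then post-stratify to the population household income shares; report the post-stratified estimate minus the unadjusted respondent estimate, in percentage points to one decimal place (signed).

-2.4 percentage points

Naive respondent-only estimate (weights = respondent counts):
  (210/660)×41 + (270/660)×31.4 + (180/660)×21.7 = 31.8091%
Post-stratified estimate weights by population shares:
  0.21×41 + 0.38×31.4 + 0.41×21.7 = 29.439%
Difference = 29.439 − 31.8091 = -2.3701 pp.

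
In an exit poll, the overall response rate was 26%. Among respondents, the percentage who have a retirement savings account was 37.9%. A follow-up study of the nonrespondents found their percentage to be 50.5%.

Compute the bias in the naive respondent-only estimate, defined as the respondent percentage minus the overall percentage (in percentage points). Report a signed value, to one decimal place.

Nonresponse fraction = 1 − 0.26 = 0.74.
Bias = (nonresponse fraction) × (respondent percentage − nonrespondent percentage)
     = 0.74 × (37.9 − 50.5) = 0.74 × -12.6 = -9.324.

-9.3 percentage points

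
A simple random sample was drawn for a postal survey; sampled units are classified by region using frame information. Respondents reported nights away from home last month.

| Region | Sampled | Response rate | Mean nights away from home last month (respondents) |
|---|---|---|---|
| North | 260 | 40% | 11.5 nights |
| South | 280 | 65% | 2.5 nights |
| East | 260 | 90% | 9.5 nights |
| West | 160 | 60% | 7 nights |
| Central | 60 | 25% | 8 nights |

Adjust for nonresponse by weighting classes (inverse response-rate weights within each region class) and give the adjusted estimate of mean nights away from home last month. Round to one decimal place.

7.6

With weight = n_sampled/n_responded per class, the weighted class total is n_sampled:
  North: 260 × 11.5 = 2990
  South: 280 × 2.5 = 700
  East: 260 × 9.5 = 2470
  West: 160 × 7 = 1120
  Central: 60 × 8 = 480
Adjusted estimate = 7760 / 1,020 = 7.60784 → 7.6.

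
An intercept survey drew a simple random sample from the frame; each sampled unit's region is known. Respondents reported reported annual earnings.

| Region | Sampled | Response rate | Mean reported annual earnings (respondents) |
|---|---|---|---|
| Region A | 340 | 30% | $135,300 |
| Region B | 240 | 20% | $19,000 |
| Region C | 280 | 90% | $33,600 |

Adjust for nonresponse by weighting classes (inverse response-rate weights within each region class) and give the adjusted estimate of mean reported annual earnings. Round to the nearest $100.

Each respondent's weight = sampled/responded in their class; summing within a class gives n_sampled, so:
  Region A: 340 × 135,300 = 46,002,000
  Region B: 240 × 19,000 = 4,560,000
  Region C: 280 × 33,600 = 9,408,000
Adjusted estimate = 59,970,000 / 860 = 69732.6 → $69,700.

$69,700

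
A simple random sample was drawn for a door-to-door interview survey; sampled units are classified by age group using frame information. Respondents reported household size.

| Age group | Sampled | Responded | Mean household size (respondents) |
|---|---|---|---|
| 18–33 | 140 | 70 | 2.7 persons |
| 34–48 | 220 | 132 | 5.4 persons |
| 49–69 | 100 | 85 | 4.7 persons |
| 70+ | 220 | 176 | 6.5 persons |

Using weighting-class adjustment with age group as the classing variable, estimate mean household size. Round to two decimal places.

Class response rates: 18–33 70/140 = 50%, 34–48 132/220 = 60%, 49–69 85/100 = 85%, 70+ 176/220 = 80%.
Each respondent's weight = sampled/responded in their class; summing within a class gives n_sampled, so:
  18–33: 140 × 2.7 = 378
  34–48: 220 × 5.4 = 1188
  49–69: 100 × 4.7 = 470
  70+: 220 × 6.5 = 1430
Adjusted estimate = 3466 / 680 = 5.09706 → 5.10.

5.10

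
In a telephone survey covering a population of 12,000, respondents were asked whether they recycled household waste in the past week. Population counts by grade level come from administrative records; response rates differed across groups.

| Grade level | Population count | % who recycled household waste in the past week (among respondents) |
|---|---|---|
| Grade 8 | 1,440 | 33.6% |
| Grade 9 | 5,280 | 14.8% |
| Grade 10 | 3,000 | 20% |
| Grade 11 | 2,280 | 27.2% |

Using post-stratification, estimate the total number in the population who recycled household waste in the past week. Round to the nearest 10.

Apply each group's respondent rate to its population count:
  Grade 8: 1,440 × 33.6% = 483.84
  Grade 9: 5,280 × 14.8% = 781.44
  Grade 10: 3,000 × 20% = 600
  Grade 11: 2,280 × 27.2% = 620.16
Estimated total = 2485.44 → 2,490.

2,490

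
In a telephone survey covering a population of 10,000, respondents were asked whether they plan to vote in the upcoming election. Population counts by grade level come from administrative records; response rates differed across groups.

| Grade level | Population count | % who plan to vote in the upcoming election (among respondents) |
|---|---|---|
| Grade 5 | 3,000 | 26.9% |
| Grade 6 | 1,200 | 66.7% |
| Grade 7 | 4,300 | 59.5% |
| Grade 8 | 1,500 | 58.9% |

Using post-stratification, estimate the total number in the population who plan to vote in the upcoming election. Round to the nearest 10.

Estimated count per cell = population count × respondent percentage:
  Grade 5: 3,000 × 26.9% = 807
  Grade 6: 1,200 × 66.7% = 800.4
  Grade 7: 4,300 × 59.5% = 2558.5
  Grade 8: 1,500 × 58.9% = 883.5
Estimated total = 5049.4 → 5,050.

5,050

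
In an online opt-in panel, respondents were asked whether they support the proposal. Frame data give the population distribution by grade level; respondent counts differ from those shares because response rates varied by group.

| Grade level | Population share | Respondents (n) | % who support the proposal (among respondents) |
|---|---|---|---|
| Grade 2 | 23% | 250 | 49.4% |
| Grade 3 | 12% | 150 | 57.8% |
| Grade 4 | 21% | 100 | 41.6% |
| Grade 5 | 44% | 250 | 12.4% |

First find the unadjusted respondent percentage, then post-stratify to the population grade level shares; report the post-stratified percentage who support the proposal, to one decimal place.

32.5%

Without adjustment, the pooled respondent share is:
  (250/750)×49.4 + (150/750)×57.8 + (100/750)×41.6 + (250/750)×12.4 = 37.7067%
Post-stratifying to population shares instead:
  0.23×49.4 + 0.12×57.8 + 0.21×41.6 + 0.44×12.4 = 32.49%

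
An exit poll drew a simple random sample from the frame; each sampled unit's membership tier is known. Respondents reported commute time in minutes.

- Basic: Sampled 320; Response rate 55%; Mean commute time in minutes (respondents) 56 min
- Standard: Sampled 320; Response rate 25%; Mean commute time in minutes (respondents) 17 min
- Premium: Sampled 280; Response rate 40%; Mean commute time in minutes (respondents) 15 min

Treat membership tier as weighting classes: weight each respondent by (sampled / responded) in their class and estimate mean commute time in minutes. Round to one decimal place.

With weight = n_sampled/n_responded per class, the weighted class total is n_sampled:
  Basic: 320 × 56 = 17,920
  Standard: 320 × 17 = 5440
  Premium: 280 × 15 = 4200
Adjusted estimate = 27,560 / 920 = 29.9565 → 30.0.

30.0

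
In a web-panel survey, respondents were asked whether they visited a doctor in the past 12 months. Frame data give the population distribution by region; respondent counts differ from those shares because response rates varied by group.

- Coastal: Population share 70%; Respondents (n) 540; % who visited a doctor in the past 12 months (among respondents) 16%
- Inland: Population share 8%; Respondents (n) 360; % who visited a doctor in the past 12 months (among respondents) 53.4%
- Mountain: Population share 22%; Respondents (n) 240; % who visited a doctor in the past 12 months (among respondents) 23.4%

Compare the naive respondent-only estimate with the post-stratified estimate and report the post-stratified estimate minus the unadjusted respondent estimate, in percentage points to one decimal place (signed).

-8.7 percentage points

Unadjusted (pooled respondent) estimate weights by respondent counts:
  (540/1140)×16 + (360/1140)×53.4 + (240/1140)×23.4 = 29.3684%
Post-stratifying to population shares instead:
  0.7×16 + 0.08×53.4 + 0.22×23.4 = 20.62%
Difference = 20.62 − 29.3684 = -8.7484 pp.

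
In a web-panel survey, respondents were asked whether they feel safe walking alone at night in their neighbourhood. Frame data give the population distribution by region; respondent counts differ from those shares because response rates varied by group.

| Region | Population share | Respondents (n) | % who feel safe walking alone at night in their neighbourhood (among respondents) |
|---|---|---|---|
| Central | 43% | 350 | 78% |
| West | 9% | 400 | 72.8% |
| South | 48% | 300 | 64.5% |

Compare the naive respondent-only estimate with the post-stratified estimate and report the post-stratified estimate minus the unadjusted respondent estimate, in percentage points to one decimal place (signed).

-1.1 percentage points

Naive respondent-only estimate (weights = respondent counts):
  (350/1050)×78 + (400/1050)×72.8 + (300/1050)×64.5 = 72.1619%
Reweighting by population region shares:
  0.43×78 + 0.09×72.8 + 0.48×64.5 = 71.052%
Difference = 71.052 − 72.1619 = -1.1099 pp.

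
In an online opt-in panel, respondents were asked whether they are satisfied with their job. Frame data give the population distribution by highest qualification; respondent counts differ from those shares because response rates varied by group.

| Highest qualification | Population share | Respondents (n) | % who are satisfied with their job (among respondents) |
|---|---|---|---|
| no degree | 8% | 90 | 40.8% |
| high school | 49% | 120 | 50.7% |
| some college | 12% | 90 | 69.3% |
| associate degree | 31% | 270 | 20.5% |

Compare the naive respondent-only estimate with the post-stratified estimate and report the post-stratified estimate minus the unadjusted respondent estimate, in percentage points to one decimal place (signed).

+5.0 percentage points

Without adjustment, the pooled respondent share is:
  (90/570)×40.8 + (120/570)×50.7 + (90/570)×69.3 + (270/570)×20.5 = 37.7684%
Post-stratified estimate weights by population shares:
  0.08×40.8 + 0.49×50.7 + 0.12×69.3 + 0.31×20.5 = 42.778%
Difference = 42.778 − 37.7684 = 5.0096 pp.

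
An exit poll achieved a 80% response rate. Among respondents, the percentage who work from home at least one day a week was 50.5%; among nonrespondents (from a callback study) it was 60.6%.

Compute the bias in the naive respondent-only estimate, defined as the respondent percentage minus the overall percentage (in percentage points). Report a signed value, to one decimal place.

Nonresponse fraction = 1 − 0.8 = 0.2.
Bias = (nonresponse fraction) × (respondent percentage − nonrespondent percentage)
     = 0.2 × (50.5 − 60.6) = 0.2 × -10.1 = -2.02.

-2.0 percentage points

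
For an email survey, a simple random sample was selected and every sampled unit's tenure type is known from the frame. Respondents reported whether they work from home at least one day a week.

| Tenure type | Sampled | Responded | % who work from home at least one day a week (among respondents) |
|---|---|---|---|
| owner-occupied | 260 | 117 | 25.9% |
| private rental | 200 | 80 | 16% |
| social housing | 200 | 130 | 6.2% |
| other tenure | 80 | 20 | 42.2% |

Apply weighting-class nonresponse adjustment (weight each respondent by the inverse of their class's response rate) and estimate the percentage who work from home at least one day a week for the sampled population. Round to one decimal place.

19.7%

Class response rates: owner-occupied 117/260 = 45%, private rental 80/200 = 40%, social housing 130/200 = 65%, other tenure 20/80 = 25%.
Each respondent's weight = sampled/responded in their class; summing within a class gives n_sampled, so:
  owner-occupied: 260 × 25.9 = 6734
  private rental: 200 × 16 = 3200
  social housing: 200 × 6.2 = 1240
  other tenure: 80 × 42.2 = 3376
Adjusted estimate = 14,550 / 740 = 19.6622 → 19.7%.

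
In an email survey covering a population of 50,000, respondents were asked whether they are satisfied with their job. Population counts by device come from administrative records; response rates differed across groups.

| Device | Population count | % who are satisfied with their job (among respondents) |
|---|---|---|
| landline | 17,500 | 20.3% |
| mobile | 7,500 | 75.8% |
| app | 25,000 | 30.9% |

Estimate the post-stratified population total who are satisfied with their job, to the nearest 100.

17,000

Each cell contributes its population count × the respondent rate:
  landline: 17,500 × 20.3% = 3552.5
  mobile: 7,500 × 75.8% = 5685
  app: 25,000 × 30.9% = 7725
Estimated total = 16962.5 → 17,000.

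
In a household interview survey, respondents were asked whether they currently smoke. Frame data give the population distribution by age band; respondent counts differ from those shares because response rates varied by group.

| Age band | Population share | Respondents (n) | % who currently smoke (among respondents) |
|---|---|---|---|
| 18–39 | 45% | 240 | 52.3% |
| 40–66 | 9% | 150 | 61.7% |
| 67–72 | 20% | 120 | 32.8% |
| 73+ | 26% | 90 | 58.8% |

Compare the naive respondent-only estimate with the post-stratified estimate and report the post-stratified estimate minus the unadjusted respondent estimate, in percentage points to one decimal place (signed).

-0.8 percentage points

Without adjustment, the pooled respondent share is:
  (240/600)×52.3 + (150/600)×61.7 + (120/600)×32.8 + (90/600)×58.8 = 51.725%
Post-stratified estimate weights by population shares:
  0.45×52.3 + 0.09×61.7 + 0.2×32.8 + 0.26×58.8 = 50.936%
Difference = 50.936 − 51.725 = -0.789 pp.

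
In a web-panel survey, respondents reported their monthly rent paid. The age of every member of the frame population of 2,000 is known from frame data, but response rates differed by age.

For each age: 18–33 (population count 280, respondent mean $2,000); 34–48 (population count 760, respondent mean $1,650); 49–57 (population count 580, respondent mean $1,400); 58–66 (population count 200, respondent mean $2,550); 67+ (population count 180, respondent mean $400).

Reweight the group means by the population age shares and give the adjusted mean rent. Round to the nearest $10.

$1,600

Each cell contributes population-share × respondent value:
  18–33: (280/2,000) × 2000 = 280
  34–48: (760/2,000) × 1650 = 627
  49–57: (580/2,000) × 1400 = 406
  58–66: (200/2,000) × 2550 = 255
  67+: (180/2,000) × 400 = 36
Post-stratified estimate = 1604 → $1,600.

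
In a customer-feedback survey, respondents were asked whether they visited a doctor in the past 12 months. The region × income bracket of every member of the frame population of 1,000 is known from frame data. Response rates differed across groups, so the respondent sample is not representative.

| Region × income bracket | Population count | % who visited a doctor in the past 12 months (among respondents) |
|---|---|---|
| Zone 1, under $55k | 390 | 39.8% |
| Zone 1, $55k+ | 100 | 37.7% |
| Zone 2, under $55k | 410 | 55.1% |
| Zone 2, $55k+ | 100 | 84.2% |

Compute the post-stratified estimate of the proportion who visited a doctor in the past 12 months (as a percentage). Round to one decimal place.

50.3%

Each cell contributes population-share × respondent value:
  Zone 1, under $55k: (390/1,000) × 39.8 = 15.522
  Zone 1, $55k+: (100/1,000) × 37.7 = 3.77
  Zone 2, under $55k: (410/1,000) × 55.1 = 22.591
  Zone 2, $55k+: (100/1,000) × 84.2 = 8.42
Post-stratified estimate = 50.303 → 50.3%.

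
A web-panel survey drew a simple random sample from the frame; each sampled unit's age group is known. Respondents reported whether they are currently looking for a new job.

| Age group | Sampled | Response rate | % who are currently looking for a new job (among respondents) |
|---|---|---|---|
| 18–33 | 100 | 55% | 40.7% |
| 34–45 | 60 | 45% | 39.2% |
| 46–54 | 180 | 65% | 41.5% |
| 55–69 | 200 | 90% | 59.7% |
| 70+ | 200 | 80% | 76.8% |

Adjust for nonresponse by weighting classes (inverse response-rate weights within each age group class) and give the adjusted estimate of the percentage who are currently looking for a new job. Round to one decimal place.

Inverse-response-rate weighting restores each class to its sampled count, so class totals weight by n_sampled:
  18–33: 100 × 40.7 = 4070
  34–45: 60 × 39.2 = 2352
  46–54: 180 × 41.5 = 7470
  55–69: 200 × 59.7 = 11,940
  70+: 200 × 76.8 = 15,360
Adjusted estimate = 41,192 / 740 = 55.6649 → 55.7%.

55.7%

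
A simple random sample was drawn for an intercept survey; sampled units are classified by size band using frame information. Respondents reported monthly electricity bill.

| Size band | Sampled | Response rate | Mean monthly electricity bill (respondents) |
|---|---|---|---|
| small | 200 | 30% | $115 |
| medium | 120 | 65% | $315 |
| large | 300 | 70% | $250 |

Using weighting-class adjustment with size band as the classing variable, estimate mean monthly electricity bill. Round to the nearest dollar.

Weighting each respondent by the inverse class response rate inflates each class back to its sampled size, so the class weight is n_sampled:
  small: 200 × 115 = 23,000
  medium: 120 × 315 = 37,800
  large: 300 × 250 = 75,000
Adjusted estimate = 135,800 / 620 = 219.032 → $219.

$219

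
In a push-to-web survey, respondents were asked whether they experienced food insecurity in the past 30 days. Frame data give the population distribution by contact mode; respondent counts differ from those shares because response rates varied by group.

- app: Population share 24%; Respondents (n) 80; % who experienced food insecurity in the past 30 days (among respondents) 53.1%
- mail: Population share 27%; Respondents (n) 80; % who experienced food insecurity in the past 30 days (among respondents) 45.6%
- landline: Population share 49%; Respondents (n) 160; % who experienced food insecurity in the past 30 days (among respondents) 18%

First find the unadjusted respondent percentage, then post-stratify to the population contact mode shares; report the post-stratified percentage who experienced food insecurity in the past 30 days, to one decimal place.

Naive respondent-only estimate (weights = respondent counts):
  (80/320)×53.1 + (80/320)×45.6 + (160/320)×18 = 33.675%
Post-stratifying to population shares instead:
  0.24×53.1 + 0.27×45.6 + 0.49×18 = 33.876%

33.9%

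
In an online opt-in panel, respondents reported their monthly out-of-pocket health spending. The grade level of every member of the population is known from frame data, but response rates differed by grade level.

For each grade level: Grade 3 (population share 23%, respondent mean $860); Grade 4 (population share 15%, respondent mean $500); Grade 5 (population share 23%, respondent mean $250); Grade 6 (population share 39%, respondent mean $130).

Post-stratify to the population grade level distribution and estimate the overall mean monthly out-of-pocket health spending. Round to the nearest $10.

Reweight to the known grade level distribution:
  Grade 3: 0.23 × 860 = 197.8
  Grade 4: 0.15 × 500 = 75
  Grade 5: 0.23 × 250 = 57.5
  Grade 6: 0.39 × 130 = 50.7
Post-stratified estimate = 381 → $380.

$380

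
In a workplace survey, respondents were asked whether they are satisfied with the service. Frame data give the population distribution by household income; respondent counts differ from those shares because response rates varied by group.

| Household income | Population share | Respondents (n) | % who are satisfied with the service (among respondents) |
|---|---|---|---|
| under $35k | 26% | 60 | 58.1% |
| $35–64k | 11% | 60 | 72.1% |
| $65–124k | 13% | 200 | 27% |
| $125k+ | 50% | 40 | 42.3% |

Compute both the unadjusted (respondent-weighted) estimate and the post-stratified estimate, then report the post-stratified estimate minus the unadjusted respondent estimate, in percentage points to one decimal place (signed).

Without adjustment, the pooled respondent share is:
  (60/360)×58.1 + (60/360)×72.1 + (200/360)×27 + (40/360)×42.3 = 41.4%
Reweighting by population household income shares:
  0.26×58.1 + 0.11×72.1 + 0.13×27 + 0.5×42.3 = 47.697%
Difference = 47.697 − 41.4 = 6.297 pp.

+6.3 percentage points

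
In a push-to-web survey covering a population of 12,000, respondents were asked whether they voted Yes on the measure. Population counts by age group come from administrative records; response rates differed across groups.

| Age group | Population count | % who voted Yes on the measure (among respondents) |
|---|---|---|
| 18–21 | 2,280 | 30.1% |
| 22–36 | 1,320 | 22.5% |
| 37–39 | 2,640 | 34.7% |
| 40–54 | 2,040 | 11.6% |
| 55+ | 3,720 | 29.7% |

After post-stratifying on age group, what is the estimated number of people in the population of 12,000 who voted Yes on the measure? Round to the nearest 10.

3,240

Each cell contributes its population count × the respondent rate:
  18–21: 2,280 × 30.1% = 686.28
  22–36: 1,320 × 22.5% = 297
  37–39: 2,640 × 34.7% = 916.08
  40–54: 2,040 × 11.6% = 236.64
  55+: 3,720 × 29.7% = 1104.84
Estimated total = 3240.84 → 3,240.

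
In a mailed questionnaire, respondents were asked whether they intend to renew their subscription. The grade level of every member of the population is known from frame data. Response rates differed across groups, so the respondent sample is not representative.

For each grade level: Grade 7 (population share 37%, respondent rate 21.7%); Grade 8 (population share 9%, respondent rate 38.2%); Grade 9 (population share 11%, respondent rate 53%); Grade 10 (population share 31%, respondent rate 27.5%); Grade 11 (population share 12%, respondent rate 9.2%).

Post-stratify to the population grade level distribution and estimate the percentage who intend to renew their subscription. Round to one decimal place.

Weight each group's respondent value by its population share:
  Grade 7: 0.37 × 21.7 = 8.029
  Grade 8: 0.09 × 38.2 = 3.438
  Grade 9: 0.11 × 53 = 5.83
  Grade 10: 0.31 × 27.5 = 8.525
  Grade 11: 0.12 × 9.2 = 1.104
Post-stratified estimate = 26.926 → 26.9%.

26.9%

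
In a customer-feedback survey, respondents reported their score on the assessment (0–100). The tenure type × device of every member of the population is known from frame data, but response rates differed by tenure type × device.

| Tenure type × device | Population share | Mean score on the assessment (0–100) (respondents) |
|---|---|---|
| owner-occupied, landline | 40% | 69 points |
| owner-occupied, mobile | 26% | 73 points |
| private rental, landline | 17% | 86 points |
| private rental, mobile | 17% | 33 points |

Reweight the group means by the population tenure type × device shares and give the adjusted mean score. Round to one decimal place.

Post-stratification weights by population share, not respondent share:
  owner-occupied, landline: 0.4 × 69 = 27.6
  owner-occupied, mobile: 0.26 × 73 = 18.98
  private rental, landline: 0.17 × 86 = 14.62
  private rental, mobile: 0.17 × 33 = 5.61
Post-stratified estimate = 66.81 → 66.8.

66.8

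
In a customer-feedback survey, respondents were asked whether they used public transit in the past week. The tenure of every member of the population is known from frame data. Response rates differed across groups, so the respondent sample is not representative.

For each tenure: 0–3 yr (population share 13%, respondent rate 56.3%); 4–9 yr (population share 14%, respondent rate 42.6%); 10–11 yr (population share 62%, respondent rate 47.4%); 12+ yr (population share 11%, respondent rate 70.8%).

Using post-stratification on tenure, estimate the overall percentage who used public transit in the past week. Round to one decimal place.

50.5%

Weight each group's respondent value by its population share:
  0–3 yr: 0.13 × 56.3 = 7.319
  4–9 yr: 0.14 × 42.6 = 5.964
  10–11 yr: 0.62 × 47.4 = 29.388
  12+ yr: 0.11 × 70.8 = 7.788
Post-stratified estimate = 50.459 → 50.5%.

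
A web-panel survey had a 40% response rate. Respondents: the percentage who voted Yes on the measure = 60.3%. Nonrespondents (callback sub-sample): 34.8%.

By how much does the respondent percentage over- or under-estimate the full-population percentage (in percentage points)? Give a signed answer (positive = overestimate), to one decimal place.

Nonresponse fraction = 1 − 0.4 = 0.6.
Bias = (nonresponse fraction) × (respondent percentage − nonrespondent percentage)
     = 0.6 × (60.3 − 34.8) = 0.6 × 25.5 = 15.3.

+15.3 percentage points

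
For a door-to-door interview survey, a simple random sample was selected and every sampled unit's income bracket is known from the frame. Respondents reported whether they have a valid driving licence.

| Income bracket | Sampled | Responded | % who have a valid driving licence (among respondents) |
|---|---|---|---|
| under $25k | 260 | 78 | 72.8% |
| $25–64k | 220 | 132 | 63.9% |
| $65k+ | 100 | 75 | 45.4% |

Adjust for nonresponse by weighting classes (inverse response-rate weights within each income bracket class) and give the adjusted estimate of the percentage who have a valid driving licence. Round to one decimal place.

64.7%

Response rates by class: under $25k 78/260 = 30%, $25–64k 132/220 = 60%, $65k+ 75/100 = 75%.
Inverse-response-rate weighting restores each class to its sampled count, so class totals weight by n_sampled:
  under $25k: 260 × 72.8 = 18,928
  $25–64k: 220 × 63.9 = 14,058
  $65k+: 100 × 45.4 = 4540
Adjusted estimate = 37,526 / 580 = 64.7 → 64.7%.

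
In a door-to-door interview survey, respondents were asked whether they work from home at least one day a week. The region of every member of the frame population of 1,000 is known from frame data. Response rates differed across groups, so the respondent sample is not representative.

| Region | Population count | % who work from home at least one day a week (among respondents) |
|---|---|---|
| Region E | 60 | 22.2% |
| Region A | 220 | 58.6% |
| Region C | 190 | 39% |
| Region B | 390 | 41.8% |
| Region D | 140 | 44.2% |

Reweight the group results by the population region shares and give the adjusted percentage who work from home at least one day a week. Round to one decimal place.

44.1%

Each cell contributes population-share × respondent value:
  Region E: (60/1,000) × 22.2 = 1.332
  Region A: (220/1,000) × 58.6 = 12.892
  Region C: (190/1,000) × 39 = 7.41
  Region B: (390/1,000) × 41.8 = 16.302
  Region D: (140/1,000) × 44.2 = 6.188
Post-stratified estimate = 44.124 → 44.1%.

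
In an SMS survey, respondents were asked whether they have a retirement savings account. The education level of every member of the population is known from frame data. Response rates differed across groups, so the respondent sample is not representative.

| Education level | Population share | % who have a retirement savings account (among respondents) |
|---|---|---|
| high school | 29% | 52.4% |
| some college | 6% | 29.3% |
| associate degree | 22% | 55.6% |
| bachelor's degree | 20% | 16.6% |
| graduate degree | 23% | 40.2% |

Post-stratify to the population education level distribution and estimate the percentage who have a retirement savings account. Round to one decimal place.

41.8%

Reweight to the known education level distribution:
  high school: 0.29 × 52.4 = 15.196
  some college: 0.06 × 29.3 = 1.758
  associate degree: 0.22 × 55.6 = 12.232
  bachelor's degree: 0.2 × 16.6 = 3.32
  graduate degree: 0.23 × 40.2 = 9.246
Post-stratified estimate = 41.752 → 41.8%.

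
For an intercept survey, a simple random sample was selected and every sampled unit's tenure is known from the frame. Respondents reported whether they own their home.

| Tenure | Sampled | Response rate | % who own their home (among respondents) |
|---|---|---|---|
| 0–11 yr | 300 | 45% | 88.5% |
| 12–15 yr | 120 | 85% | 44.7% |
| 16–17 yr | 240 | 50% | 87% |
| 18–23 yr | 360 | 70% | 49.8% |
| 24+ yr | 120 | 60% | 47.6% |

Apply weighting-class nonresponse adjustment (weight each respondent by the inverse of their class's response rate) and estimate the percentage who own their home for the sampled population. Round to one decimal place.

67.0%

With weight = n_sampled/n_responded per class, the weighted class total is n_sampled:
  0–11 yr: 300 × 88.5 = 26,550
  12–15 yr: 120 × 44.7 = 5364
  16–17 yr: 240 × 87 = 20,880
  18–23 yr: 360 × 49.8 = 17,928
  24+ yr: 120 × 47.6 = 5712
Adjusted estimate = 76,434 / 1,140 = 67.0474 → 67.0%.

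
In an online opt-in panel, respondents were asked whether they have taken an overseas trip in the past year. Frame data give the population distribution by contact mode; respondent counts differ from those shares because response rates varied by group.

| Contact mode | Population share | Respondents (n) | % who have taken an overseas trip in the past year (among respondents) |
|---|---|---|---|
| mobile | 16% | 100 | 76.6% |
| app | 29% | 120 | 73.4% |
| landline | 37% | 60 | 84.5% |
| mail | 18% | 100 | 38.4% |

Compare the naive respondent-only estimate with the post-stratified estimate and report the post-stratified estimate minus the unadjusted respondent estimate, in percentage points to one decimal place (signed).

Without adjustment, the pooled respondent share is:
  (100/380)×76.6 + (120/380)×73.4 + (60/380)×84.5 + (100/380)×38.4 = 66.7842%
Post-stratified estimate weights by population shares:
  0.16×76.6 + 0.29×73.4 + 0.37×84.5 + 0.18×38.4 = 71.719%
Difference = 71.719 − 66.7842 = 4.9348 pp.

+4.9 percentage points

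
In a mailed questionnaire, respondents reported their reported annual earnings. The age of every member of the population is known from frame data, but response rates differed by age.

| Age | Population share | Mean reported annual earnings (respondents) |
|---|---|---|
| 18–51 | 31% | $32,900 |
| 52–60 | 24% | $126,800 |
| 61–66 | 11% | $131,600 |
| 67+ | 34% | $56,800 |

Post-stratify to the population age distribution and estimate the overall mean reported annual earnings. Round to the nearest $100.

$74,400

Weight each group's respondent value by its population share:
  18–51: 0.31 × 32,900 = 10,199
  52–60: 0.24 × 126,800 = 30,432
  61–66: 0.11 × 131,600 = 14,476
  67+: 0.34 × 56,800 = 19,312
Post-stratified estimate = 74,419 → $74,400.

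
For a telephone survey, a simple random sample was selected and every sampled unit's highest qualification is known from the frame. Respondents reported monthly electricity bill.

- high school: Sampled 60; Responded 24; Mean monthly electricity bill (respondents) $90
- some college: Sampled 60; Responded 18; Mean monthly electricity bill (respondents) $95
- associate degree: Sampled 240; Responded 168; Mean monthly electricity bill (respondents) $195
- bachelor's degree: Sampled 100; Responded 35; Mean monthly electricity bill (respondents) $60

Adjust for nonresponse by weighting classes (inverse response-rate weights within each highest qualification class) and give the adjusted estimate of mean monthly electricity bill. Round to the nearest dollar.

Response rates by class: high school 24/60 = 40%, some college 18/60 = 30%, associate degree 168/240 = 70%, bachelor's degree 35/100 = 35%.
Inverse-response-rate weighting restores each class to its sampled count, so class totals weight by n_sampled:
  high school: 60 × 90 = 5400
  some college: 60 × 95 = 5700
  associate degree: 240 × 195 = 46,800
  bachelor's degree: 100 × 60 = 6000
Adjusted estimate = 63,900 / 460 = 138.913 → $139.

$139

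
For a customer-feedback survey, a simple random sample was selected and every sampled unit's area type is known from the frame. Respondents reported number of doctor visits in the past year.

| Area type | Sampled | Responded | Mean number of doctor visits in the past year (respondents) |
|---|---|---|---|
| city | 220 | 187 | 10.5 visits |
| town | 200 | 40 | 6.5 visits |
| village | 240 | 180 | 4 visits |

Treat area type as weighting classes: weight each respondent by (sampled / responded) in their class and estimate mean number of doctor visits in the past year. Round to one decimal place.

6.9

Response rates by class: city 187/220 = 85%, town 40/200 = 20%, village 180/240 = 75%.
Each respondent's weight = sampled/responded in their class; summing within a class gives n_sampled, so:
  city: 220 × 10.5 = 2310
  town: 200 × 6.5 = 1300
  village: 240 × 4 = 960
Adjusted estimate = 4570 / 660 = 6.92424 → 6.9.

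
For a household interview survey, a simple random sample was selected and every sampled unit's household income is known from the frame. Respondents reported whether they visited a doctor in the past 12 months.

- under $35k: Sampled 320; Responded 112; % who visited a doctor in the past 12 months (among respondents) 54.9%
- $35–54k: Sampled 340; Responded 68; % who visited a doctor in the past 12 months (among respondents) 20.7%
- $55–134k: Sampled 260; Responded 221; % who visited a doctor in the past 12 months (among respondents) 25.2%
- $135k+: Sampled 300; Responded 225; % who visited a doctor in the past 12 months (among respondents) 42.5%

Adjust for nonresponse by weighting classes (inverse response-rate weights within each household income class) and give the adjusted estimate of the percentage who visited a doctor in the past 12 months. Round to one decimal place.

Class response rates: under $35k 112/320 = 35%, $35–54k 68/340 = 20%, $55–134k 221/260 = 85%, $135k+ 225/300 = 75%.
Weighting each respondent by the inverse class response rate inflates each class back to its sampled size, so the class weight is n_sampled:
  under $35k: 320 × 54.9 = 17,568
  $35–54k: 340 × 20.7 = 7038
  $55–134k: 260 × 25.2 = 6552
  $135k+: 300 × 42.5 = 12,750
Adjusted estimate = 43,908 / 1,220 = 35.9902 → 36.0%.

36.0%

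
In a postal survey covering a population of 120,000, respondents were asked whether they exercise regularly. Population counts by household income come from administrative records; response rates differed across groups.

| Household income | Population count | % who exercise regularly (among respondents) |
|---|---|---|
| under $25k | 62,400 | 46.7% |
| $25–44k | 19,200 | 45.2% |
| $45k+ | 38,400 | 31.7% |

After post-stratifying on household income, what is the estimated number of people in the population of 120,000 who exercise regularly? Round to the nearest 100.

Each cell contributes its population count × the respondent rate:
  under $25k: 62,400 × 46.7% = 29140.8
  $25–44k: 19,200 × 45.2% = 8678.4
  $45k+: 38,400 × 31.7% = 12172.8
Estimated total = 49,992 → 50,000.

50,000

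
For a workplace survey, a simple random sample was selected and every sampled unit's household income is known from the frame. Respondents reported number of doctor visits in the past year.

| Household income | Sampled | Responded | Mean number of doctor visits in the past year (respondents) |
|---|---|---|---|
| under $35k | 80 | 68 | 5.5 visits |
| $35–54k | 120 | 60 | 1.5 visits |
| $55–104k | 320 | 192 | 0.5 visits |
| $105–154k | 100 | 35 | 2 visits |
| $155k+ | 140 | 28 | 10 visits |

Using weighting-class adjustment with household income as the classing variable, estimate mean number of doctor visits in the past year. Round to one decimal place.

Response rates by class: under $35k 68/80 = 85%, $35–54k 60/120 = 50%, $55–104k 192/320 = 60%, $105–154k 35/100 = 35%, $155k+ 28/140 = 20%.
With weight = n_sampled/n_responded per class, the weighted class total is n_sampled:
  under $35k: 80 × 5.5 = 440
  $35–54k: 120 × 1.5 = 180
  $55–104k: 320 × 0.5 = 160
  $105–154k: 100 × 2 = 200
  $155k+: 140 × 10 = 1400
Adjusted estimate = 2380 / 760 = 3.13158 → 3.1.

3.1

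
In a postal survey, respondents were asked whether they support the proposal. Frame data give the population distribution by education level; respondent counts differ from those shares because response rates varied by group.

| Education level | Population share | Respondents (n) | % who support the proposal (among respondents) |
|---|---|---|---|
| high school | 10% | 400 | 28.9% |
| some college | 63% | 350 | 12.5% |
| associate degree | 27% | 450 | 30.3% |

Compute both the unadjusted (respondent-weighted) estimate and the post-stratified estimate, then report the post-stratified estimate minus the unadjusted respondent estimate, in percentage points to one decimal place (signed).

Unadjusted (pooled respondent) estimate weights by respondent counts:
  (400/1200)×28.9 + (350/1200)×12.5 + (450/1200)×30.3 = 24.6417%
Reweighting by population education level shares:
  0.1×28.9 + 0.63×12.5 + 0.27×30.3 = 18.946%
Difference = 18.946 − 24.6417 = -5.6957 pp.

-5.7 percentage points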